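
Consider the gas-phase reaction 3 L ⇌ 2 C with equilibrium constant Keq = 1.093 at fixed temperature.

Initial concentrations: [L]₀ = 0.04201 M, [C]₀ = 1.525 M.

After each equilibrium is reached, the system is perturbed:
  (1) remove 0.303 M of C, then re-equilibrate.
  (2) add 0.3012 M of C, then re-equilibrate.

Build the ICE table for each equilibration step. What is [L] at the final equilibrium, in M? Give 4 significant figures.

[L]_eq = 0.927 M

Q₀ = 3.1368e+04 vs Keq = 1.093 ⇒ Q>K, reverse
Step 1:
                  L         C
  Initial   0.04201     1.525
  Change     0.8859   -0.5906
  Equil      0.9279    0.9344
  solve Keq expr → x = -0.2953; check Q = 1.093
Then remove 0.303 M of C.
Step 2:
                  L         C
  Initial    0.9279    0.6314
  Change    -0.1431    0.0954
  Equil      0.7848    0.7268
  solve Keq expr → x = 0.0477; check Q = 1.093
Then add 0.3012 M of C.
Step 3:
                  L         C
  Initial    0.7848     1.028
  Change     0.1423  -0.09485
  Equil       0.927    0.9332
  solve Keq expr → x = -0.04742; check Q = 1.093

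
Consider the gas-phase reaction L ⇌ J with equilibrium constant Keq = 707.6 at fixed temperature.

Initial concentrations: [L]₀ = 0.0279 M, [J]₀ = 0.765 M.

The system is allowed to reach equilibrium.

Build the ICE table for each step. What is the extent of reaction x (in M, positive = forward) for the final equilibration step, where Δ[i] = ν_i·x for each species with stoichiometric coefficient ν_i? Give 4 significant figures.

Q₀ = 27.42 vs Keq = 707.6 ⇒ Q<K, forward
Step 1:
                  L         J
  Initial    0.0279     0.765
  Change   -0.02678   0.02678
  Equil    0.001119    0.7918
  solve Keq expr → x = 0.02678; check Q = 707.6

x = 0.02678 M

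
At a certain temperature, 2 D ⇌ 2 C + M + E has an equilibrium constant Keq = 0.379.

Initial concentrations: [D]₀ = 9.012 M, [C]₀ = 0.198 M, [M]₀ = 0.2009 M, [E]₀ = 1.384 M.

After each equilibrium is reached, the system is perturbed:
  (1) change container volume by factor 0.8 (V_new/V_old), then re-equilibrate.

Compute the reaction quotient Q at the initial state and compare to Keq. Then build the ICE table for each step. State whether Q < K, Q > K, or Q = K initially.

Q₀ = 1.3422e-04 vs Keq = 0.379 ⇒ Q<K, forward
Step 1:
                    D           C           M           E
  I             9.012       0.198      0.2009       1.384
  C            -2.168       2.168       1.084       1.084
  E             6.844       2.366       1.285       2.468
  solve Keq expr → x = 1.084; check Q = 0.379
Then change container volume by factor 0.8 (V_new/V_old).
Step 2:
                    D           C           M           E
  I             8.555       2.958       1.606       3.085
  C            0.3104     -0.3104     -0.1552     -0.1552
  E             8.865       2.647       1.451        2.93
  solve Keq expr → x = -0.1552; check Q = 0.379

Q₀ = 1.3422e-04; Q < K (proceeds forward)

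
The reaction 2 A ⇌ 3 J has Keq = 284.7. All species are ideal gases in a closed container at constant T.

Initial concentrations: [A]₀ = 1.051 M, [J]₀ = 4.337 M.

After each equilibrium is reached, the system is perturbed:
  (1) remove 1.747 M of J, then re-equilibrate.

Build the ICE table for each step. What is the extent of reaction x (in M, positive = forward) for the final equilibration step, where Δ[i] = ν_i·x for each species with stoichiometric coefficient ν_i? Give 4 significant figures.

x = 0.1255 M

Q₀ = 73.85 vs Keq = 284.7 ⇒ Q<K, forward
Step 1:
                  A         J
  I           1.051     4.337
  C         -0.4007     0.601
  E          0.6503     4.938
  solve Keq expr → x = 0.2003; check Q = 284.7
Then remove 1.747 M of J.
Step 2:
                  A         J
  I          0.6503     3.191
  C          -0.251    0.3765
  E          0.3993     3.567
  solve Keq expr → x = 0.1255; check Q = 284.7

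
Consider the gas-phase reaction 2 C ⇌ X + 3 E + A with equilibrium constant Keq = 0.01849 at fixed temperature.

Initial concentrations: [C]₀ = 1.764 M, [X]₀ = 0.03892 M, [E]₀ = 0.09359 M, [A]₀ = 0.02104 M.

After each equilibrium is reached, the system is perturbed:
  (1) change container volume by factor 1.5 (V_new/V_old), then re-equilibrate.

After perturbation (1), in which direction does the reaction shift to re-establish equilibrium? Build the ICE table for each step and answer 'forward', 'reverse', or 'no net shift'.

Direction: forward

Q₀ = 2.1573e-07 vs Keq = 0.01849 ⇒ Q<K, forward
Step 1:
                    C           X           E           A
  init          1.764     0.03892     0.09359     0.02104
  Δ           -0.4571      0.2285      0.6856      0.2285
  eq            1.307      0.2675      0.7792      0.2496
  solve Keq expr → x = 0.2285; check Q = 0.01849
Then change container volume by factor 1.5 (V_new/V_old).
Step 2:
                    C           X           E           A
  init         0.8713      0.1783      0.5195      0.1664
  Δ          -0.07877     0.03939      0.1182     0.03939
  eq           0.7925      0.2177      0.6376      0.2058
  solve Keq expr → x = 0.03939; check Q = 0.01849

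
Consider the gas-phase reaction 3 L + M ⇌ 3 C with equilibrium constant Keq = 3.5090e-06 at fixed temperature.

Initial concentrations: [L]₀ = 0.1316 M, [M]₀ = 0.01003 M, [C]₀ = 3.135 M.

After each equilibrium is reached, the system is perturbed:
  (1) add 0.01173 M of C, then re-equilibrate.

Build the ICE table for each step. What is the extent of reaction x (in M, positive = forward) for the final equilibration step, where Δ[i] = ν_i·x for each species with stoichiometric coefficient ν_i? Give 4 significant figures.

x = -0.003831 M

Q₀ = 1.3479e+06 vs Keq = 3.5090e-06 ⇒ Q>K, reverse
Step 1:
                  L         M         C
  Initial    0.1316   0.01003     3.135
  Change      3.085     1.028    -3.085
  Equil       3.217     1.039   0.04951
  solve Keq expr → x = -1.028; check Q = 3.5090e-06
Then add 0.01173 M of C.
Step 2:
                  L         M         C
  Initial     3.217     1.039   0.06124
  Change    0.01149  0.003831  -0.01149
  Equil       3.229     1.042   0.04974
  solve Keq expr → x = -0.003831; check Q = 3.5090e-06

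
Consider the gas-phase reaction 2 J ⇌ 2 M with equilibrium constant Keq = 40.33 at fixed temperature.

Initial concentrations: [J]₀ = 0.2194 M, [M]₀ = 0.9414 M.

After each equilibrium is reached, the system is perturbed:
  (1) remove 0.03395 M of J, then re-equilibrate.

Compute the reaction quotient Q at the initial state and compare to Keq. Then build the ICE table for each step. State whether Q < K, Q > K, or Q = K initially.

Q₀ = 18.41; Q < K (proceeds forward)

Q₀ = 18.41 vs Keq = 40.33 ⇒ Q<K, forward
Step 1:
                   J          M
  Initial     0.2194     0.9414
  Change    -0.06148    0.06148
  Equil       0.1579      1.003
  solve Keq expr → x = 0.03074; check Q = 40.33
Then remove 0.03395 M of J.
Step 2:
                   J          M
  Initial      0.124      1.003
  Change     0.02933   -0.02933
  Equil       0.1533     0.9735
  solve Keq expr → x = -0.01467; check Q = 40.33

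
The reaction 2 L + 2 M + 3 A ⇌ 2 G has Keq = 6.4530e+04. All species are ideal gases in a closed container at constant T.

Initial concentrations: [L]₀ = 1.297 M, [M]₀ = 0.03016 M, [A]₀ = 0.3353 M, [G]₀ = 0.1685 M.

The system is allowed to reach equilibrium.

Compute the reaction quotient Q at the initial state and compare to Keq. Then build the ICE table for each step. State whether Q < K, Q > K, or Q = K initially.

Q₀ = 492.2; Q < K (proceeds forward)

Q₀ = 492.2 vs Keq = 6.4530e+04 ⇒ Q<K, forward
Step 1:
                  L         M         A         G
  I           1.297   0.03016    0.3353    0.1685
  C         -0.0264   -0.0264  -0.03961    0.0264
  E           1.271  0.003756    0.2957    0.1949
  solve Keq expr → x = 0.0132; check Q = 6.4530e+04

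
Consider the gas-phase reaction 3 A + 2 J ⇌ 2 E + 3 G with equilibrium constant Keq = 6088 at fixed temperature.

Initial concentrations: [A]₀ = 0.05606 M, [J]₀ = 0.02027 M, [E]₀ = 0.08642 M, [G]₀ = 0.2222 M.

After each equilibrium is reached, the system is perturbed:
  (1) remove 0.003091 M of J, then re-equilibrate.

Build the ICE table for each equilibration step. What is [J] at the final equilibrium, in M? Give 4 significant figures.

Q₀ = 1132 vs Keq = 6088 ⇒ Q<K, forward
Step 1:
                   A          J          E          G
  Initial    0.05606    0.02027    0.08642     0.2222
  Change    -0.01008  -0.006718   0.006718    0.01008
  Equil      0.04598    0.01355    0.09314     0.2323
  solve Keq expr → x = 0.003359; check Q = 6088
Then remove 0.003091 M of J.
Step 2:
                   A          J          E          G
  Initial    0.04598    0.01046    0.09314     0.2323
  Change    0.002473   0.001649  -0.001649  -0.002473
  Equil      0.04846    0.01211    0.09149     0.2298
  solve Keq expr → x = -8.2446e-04; check Q = 6088

[J]_eq = 0.01211 M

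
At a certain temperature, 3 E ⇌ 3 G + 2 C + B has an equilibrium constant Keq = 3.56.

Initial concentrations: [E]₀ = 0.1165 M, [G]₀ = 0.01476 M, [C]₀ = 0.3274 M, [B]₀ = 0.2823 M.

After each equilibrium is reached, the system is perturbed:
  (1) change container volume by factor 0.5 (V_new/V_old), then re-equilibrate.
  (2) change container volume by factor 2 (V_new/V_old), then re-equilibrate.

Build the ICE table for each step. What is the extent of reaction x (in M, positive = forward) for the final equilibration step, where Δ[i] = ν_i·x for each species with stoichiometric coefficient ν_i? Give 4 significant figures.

x = 0.005447 M

Q₀ = 6.1539e-05 vs Keq = 3.56 ⇒ Q<K, forward
Step 1:
                    E           G           C           B
  I            0.1165     0.01476      0.3274      0.2823
  C          -0.09138     0.09138     0.06092     0.03046
  E           0.02512      0.1061      0.3883      0.3128
  solve Keq expr → x = 0.03046; check Q = 3.56
Then change container volume by factor 0.5 (V_new/V_old).
Step 2:
                    E           G           C           B
  I           0.05023      0.2123      0.7766      0.6255
  C           0.03268    -0.03268    -0.02179    -0.01089
  E           0.08291      0.1796      0.7549      0.6146
  solve Keq expr → x = -0.01089; check Q = 3.56
Then change container volume by factor 2 (V_new/V_old).
Step 3:
                    E           G           C           B
  I           0.04146      0.0898      0.3774      0.3073
  C          -0.01634     0.01634     0.01089    0.005447
  E           0.02512      0.1061      0.3883      0.3128
  solve Keq expr → x = 0.005447; check Q = 3.56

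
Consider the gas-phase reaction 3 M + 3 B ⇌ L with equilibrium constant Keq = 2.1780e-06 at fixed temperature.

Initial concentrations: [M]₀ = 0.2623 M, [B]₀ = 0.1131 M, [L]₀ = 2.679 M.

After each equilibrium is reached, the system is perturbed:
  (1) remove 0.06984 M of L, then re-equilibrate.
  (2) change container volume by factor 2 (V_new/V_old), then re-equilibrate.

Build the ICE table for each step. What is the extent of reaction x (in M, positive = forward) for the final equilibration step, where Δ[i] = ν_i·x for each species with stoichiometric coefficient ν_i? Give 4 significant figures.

x = -0.1362 M

Q₀ = 1.0261e+05 vs Keq = 2.1780e-06 ⇒ Q>K, reverse
Step 1:
                    M           B           L
  init         0.2623      0.1131       2.679
  Δ             7.077       7.077      -2.359
  eq            7.339        7.19        0.32
  solve Keq expr → x = -2.359; check Q = 2.1780e-06
Then remove 0.06984 M of L.
Step 2:
                    M           B           L
  init          7.339        7.19      0.2502
  Δ            -0.119      -0.119     0.03965
  eq             7.22       7.071      0.2898
  solve Keq expr → x = 0.03965; check Q = 2.1780e-06
Then change container volume by factor 2 (V_new/V_old).
Step 3:
                    M           B           L
  init           3.61       3.536      0.1449
  Δ            0.4087      0.4087     -0.1362
  eq            4.019       3.944    0.008675
  solve Keq expr → x = -0.1362; check Q = 2.1780e-06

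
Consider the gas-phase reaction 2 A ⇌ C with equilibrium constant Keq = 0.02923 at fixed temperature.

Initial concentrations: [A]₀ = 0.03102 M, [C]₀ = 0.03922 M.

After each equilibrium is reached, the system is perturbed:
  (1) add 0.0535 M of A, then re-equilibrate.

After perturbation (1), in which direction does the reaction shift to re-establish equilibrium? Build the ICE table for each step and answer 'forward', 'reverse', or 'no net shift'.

Q₀ = 40.76 vs Keq = 0.02923 ⇒ Q>K, reverse
Step 1:
                    A           C
  Initial     0.03102     0.03922
  Change      0.07775    -0.03887
  Equil        0.1088  3.4581e-04
  solve Keq expr → x = -0.03887; check Q = 0.02923
Then add 0.0535 M of A.
Step 2:
                    A           C
  Initial      0.1623  3.4581e-04
  Change  -8.3195e-04  4.1598e-04
  Equil        0.1614  7.6178e-04
  solve Keq expr → x = 4.1598e-04; check Q = 0.02923

Direction: forward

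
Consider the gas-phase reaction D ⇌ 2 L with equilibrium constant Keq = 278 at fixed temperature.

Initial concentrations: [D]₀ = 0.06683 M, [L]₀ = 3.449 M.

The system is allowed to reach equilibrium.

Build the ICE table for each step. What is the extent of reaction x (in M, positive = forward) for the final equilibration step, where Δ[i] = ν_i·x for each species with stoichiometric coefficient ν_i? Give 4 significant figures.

Q₀ = 178 vs Keq = 278 ⇒ Q<K, forward
Step 1:
                  D         L
  init      0.06683     3.449
  Δ         -0.0229   0.04579
  eq        0.04393     3.495
  solve Keq expr → x = 0.0229; check Q = 278

x = 0.0229 M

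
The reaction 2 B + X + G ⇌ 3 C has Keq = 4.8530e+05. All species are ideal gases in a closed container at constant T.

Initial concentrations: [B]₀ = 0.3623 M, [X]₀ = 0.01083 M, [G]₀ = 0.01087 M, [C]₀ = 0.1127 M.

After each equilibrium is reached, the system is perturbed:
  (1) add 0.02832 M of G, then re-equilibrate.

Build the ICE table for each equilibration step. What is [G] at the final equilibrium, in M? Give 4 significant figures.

Q₀ = 92.64 vs Keq = 4.8530e+05 ⇒ Q<K, forward
Step 1:
                    B           X           G           C
  I            0.3623     0.01083     0.01087      0.1127
  C          -0.02124    -0.01062    -0.01062     0.03185
  E            0.3411  2.1218e-04  2.5218e-04      0.1446
  solve Keq expr → x = 0.01062; check Q = 4.8530e+05
Then add 0.02832 M of G.
Step 2:
                    B           X           G           C
  I            0.3411  2.1218e-04     0.02857      0.1446
  C       -4.2052e-04 -2.1026e-04 -2.1026e-04  6.3078e-04
  E            0.3406  1.9161e-06     0.02836      0.1452
  solve Keq expr → x = 2.1026e-04; check Q = 4.8530e+05

[G]_eq = 0.02836 M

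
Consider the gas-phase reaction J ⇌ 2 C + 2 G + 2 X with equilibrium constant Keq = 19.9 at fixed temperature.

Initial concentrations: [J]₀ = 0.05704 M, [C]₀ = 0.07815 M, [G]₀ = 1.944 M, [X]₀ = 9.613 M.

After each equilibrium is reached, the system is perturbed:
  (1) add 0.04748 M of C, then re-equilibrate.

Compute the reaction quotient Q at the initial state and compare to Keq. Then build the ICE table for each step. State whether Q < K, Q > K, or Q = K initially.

Q₀ = 37.39; Q > K (proceeds reverse)

Q₀ = 37.39 vs Keq = 19.9 ⇒ Q>K, reverse
Step 1:
                   J          C          G          X
  I          0.05704    0.07815      1.944      9.613
  C         0.008261   -0.01652   -0.01652   -0.01652
  E           0.0653    0.06163      1.927      9.596
  solve Keq expr → x = -0.008261; check Q = 19.9
Then add 0.04748 M of C.
Step 2:
                   J          C          G          X
  I           0.0653     0.1091      1.927      9.596
  C          0.01876   -0.03752   -0.03752   -0.03752
  E          0.08406    0.07159       1.89      9.559
  solve Keq expr → x = -0.01876; check Q = 19.9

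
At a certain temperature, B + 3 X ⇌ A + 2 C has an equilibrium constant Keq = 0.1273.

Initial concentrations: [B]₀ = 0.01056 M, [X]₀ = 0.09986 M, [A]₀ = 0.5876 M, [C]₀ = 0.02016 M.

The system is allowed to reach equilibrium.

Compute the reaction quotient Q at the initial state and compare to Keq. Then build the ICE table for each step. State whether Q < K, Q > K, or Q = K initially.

Q₀ = 22.71; Q > K (proceeds reverse)

Q₀ = 22.71 vs Keq = 0.1273 ⇒ Q>K, reverse
Step 1:
                    B           X           A           C
  Initial     0.01056     0.09986      0.5876     0.02016
  Change     0.008632     0.02589   -0.008632    -0.01726
  Equil       0.01919      0.1258       0.579    0.002897
  solve Keq expr → x = -0.008632; check Q = 0.1273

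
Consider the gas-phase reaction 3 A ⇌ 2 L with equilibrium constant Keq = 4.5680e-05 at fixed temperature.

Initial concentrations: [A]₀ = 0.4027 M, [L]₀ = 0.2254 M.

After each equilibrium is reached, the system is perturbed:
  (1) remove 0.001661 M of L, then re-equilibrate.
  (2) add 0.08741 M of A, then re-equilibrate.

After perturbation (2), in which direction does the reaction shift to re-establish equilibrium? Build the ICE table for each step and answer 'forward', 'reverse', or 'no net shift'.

Q₀ = 0.778 vs Keq = 4.5680e-05 ⇒ Q>K, reverse
Step 1:
                  A         L
  Initial    0.4027    0.2254
  Change     0.3317   -0.2211
  Equil      0.7344  0.004254
  solve Keq expr → x = -0.1106; check Q = 4.5680e-05
Then remove 0.001661 M of L.
Step 2:
                  A         L
  Initial    0.7344  0.002593
  Change  -0.002459   0.00164
  Equil       0.732  0.004232
  solve Keq expr → x = 8.1982e-04; check Q = 4.5680e-05
Then add 0.08741 M of A.
Step 3:
                  A         L
  Initial    0.8194  0.004232
  Change  -0.001155 7.6977e-04
  Equil      0.8182  0.005002
  solve Keq expr → x = 3.8488e-04; check Q = 4.5680e-05

Direction: forward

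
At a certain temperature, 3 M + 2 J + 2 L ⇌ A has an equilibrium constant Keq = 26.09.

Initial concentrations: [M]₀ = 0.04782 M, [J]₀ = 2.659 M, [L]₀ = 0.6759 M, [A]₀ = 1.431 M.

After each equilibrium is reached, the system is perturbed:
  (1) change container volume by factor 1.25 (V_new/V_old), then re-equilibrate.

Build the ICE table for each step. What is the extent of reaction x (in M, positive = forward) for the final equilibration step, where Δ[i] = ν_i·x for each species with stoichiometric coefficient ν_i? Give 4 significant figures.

Q₀ = 4051 vs Keq = 26.09 ⇒ Q>K, reverse
Step 1:
                  M         J         L         A
  I         0.04782     2.659    0.6759     1.431
  C          0.1739    0.1159    0.1159  -0.05797
  E          0.2217     2.775    0.7918     1.373
  solve Keq expr → x = -0.05797; check Q = 26.09
Then change container volume by factor 1.25 (V_new/V_old).
Step 2:
                  M         J         L         A
  I          0.1774      2.22    0.6335     1.098
  C          0.0792    0.0528    0.0528   -0.0264
  E          0.2566     2.273    0.6863     1.072
  solve Keq expr → x = -0.0264; check Q = 26.09

x = -0.0264 M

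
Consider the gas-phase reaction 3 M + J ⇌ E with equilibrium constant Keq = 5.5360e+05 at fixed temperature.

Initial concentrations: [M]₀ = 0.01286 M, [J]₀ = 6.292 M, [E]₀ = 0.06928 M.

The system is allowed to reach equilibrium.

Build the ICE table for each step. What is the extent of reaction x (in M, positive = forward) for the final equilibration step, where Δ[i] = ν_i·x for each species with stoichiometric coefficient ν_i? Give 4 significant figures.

x = 0.003369 M

Q₀ = 5177 vs Keq = 5.5360e+05 ⇒ Q<K, forward
Step 1:
                  M         J         E
  Initial   0.01286     6.292   0.06928
  Change   -0.01011 -0.003369  0.003369
  Equil    0.002753     6.289   0.07265
  solve Keq expr → x = 0.003369; check Q = 5.5360e+05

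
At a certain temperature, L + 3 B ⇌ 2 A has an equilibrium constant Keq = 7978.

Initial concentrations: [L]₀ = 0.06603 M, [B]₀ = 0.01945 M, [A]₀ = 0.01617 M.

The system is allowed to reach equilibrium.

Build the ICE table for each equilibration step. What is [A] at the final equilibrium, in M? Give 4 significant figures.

Q₀ = 538.2 vs Keq = 7978 ⇒ Q<K, forward
Step 1:
                   L          B          A
  init       0.06603    0.01945    0.01617
  Δ        -0.003144  -0.009432   0.006288
  eq         0.06289    0.01002    0.02246
  solve Keq expr → x = 0.003144; check Q = 7978

[A]_eq = 0.02246 M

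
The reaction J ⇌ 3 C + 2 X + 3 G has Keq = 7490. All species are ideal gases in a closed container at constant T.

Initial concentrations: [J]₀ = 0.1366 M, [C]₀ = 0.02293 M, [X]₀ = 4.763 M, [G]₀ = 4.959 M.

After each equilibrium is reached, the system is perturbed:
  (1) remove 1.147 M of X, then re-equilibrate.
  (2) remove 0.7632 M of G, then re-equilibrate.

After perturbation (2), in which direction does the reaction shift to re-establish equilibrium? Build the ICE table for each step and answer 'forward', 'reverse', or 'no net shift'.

Direction: forward

Q₀ = 0.2442 vs Keq = 7490 ⇒ Q<K, forward
Step 1:
                   J          C          X          G
  Initial     0.1366    0.02293      4.763      4.959
  Change     -0.1131     0.3393     0.2262     0.3393
  Equil       0.0235     0.3622      4.989      5.298
  solve Keq expr → x = 0.1131; check Q = 7490
Then remove 1.147 M of X.
Step 2:
                   J          C          X          G
  Initial     0.0235     0.3622      3.842      5.298
  Change   -0.006775    0.02032    0.01355    0.02032
  Equil      0.01672     0.3826      3.856      5.319
  solve Keq expr → x = 0.006775; check Q = 7490
Then remove 0.7632 M of G.
Step 3:
                   J          C          X          G
  Initial    0.01672     0.3826      3.856      4.555
  Change   -0.004809    0.01443   0.009619    0.01443
  Equil      0.01191      0.397      3.865       4.57
  solve Keq expr → x = 0.004809; check Q = 7490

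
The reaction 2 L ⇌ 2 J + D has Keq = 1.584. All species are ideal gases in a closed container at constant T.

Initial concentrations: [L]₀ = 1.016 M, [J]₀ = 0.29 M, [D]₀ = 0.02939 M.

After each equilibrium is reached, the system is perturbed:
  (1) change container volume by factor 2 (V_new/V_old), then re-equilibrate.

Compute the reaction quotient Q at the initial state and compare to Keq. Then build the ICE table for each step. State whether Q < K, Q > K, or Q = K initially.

Q₀ = 0.002394; Q < K (proceeds forward)

Q₀ = 0.002394 vs Keq = 1.584 ⇒ Q<K, forward
Step 1:
                    L           J           D
  init          1.016        0.29     0.02939
  Δ           -0.6057      0.6057      0.3029
  eq           0.4103      0.8957      0.3323
  solve Keq expr → x = 0.3029; check Q = 1.584
Then change container volume by factor 2 (V_new/V_old).
Step 2:
                    L           J           D
  init         0.2051      0.4479      0.1661
  Δ          -0.03865     0.03865     0.01933
  eq           0.1665      0.4865      0.1855
  solve Keq expr → x = 0.01933; check Q = 1.584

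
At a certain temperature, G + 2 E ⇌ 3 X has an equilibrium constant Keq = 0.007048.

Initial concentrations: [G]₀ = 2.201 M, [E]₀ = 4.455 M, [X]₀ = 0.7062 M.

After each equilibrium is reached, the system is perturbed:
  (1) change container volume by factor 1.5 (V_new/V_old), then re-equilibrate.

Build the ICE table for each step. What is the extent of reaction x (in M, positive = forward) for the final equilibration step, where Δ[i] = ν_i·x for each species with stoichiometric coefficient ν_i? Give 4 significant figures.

x = 0 M

Q₀ = 0.008062 vs Keq = 0.007048 ⇒ Q>K, reverse
Step 1:
                   G          E          X
  Initial      2.201      4.455     0.7062
  Change    0.009368    0.01874   -0.02811
  Equil         2.21      4.474     0.6781
  solve Keq expr → x = -0.009368; check Q = 0.007048
Then change container volume by factor 1.5 (V_new/V_old).
Step 2:
                   G          E          X
  Initial      1.474      2.982     0.4521
  Change           0          0          0
  Equil        1.474      2.982     0.4521
  solve Keq expr → x = 0; check Q = 0.007048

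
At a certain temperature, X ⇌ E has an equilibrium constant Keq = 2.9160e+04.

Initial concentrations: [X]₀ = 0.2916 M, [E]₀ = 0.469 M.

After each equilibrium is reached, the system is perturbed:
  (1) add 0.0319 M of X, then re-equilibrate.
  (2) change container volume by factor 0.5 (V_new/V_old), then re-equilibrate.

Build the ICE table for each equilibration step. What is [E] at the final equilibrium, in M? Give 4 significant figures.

[E]_eq = 1.585 M

Q₀ = 1.608 vs Keq = 2.9160e+04 ⇒ Q<K, forward
Step 1:
                    X           E
  Initial      0.2916       0.469
  Change      -0.2916      0.2916
  Equil    2.6083e-05      0.7606
  solve Keq expr → x = 0.2916; check Q = 2.9160e+04
Then add 0.0319 M of X.
Step 2:
                    X           E
  Initial     0.03193      0.7606
  Change      -0.0319      0.0319
  Equil    2.7177e-05      0.7925
  solve Keq expr → x = 0.0319; check Q = 2.9160e+04
Then change container volume by factor 0.5 (V_new/V_old).
Step 3:
                    X           E
  Initial  5.4353e-05       1.585
  Change            0           0
  Equil    5.4353e-05       1.585
  solve Keq expr → x = 0; check Q = 2.9160e+04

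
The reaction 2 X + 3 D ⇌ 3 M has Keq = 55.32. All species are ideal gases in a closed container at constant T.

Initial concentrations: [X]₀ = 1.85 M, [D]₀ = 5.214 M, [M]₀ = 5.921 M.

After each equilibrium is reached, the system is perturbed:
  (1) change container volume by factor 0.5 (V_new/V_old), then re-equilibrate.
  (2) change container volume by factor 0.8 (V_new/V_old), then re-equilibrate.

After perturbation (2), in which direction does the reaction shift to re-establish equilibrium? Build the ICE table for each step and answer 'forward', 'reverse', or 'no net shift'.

Q₀ = 0.4279 vs Keq = 55.32 ⇒ Q<K, forward
Step 1:
                  X         D         M
  Initial      1.85     5.214     5.921
  Change     -1.331    -1.997     1.997
  Equil       0.519     3.217     7.918
  solve Keq expr → x = 0.6655; check Q = 55.32
Then change container volume by factor 0.5 (V_new/V_old).
Step 2:
                  X         D         M
  Initial     1.038     6.435     15.84
  Change    -0.4018   -0.6027    0.6027
  Equil      0.6362     5.832     16.44
  solve Keq expr → x = 0.2009; check Q = 55.32
Then change container volume by factor 0.8 (V_new/V_old).
Step 3:
                  X         D         M
  Initial    0.7952      7.29     20.55
  Change    -0.1247    -0.187     0.187
  Equil      0.6705     7.103     20.73
  solve Keq expr → x = 0.06235; check Q = 55.32

Direction: forward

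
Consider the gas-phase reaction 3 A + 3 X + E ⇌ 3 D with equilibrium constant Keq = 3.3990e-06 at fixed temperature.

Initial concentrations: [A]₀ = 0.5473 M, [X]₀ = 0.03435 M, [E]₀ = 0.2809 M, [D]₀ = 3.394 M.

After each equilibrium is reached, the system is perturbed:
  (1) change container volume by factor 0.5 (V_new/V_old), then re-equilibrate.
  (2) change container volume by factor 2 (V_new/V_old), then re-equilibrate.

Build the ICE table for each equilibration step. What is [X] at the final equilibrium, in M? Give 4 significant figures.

[X]_eq = 3.228 M

Q₀ = 2.0947e+07 vs Keq = 3.3990e-06 ⇒ Q>K, reverse
Step 1:
                    A           X           E           D
  Initial      0.5473     0.03435      0.2809       3.394
  Change        3.194       3.194       1.065      -3.194
  Equil         3.741       3.228       1.345      0.2004
  solve Keq expr → x = -1.065; check Q = 3.3990e-06
Then change container volume by factor 0.5 (V_new/V_old).
Step 2:
                    A           X           E           D
  Initial       7.482       6.456       2.691      0.4009
  Change      -0.4619     -0.4619      -0.154      0.4619
  Equil          7.02       5.994       2.537      0.8628
  solve Keq expr → x = 0.154; check Q = 3.3990e-06
Then change container volume by factor 2 (V_new/V_old).
Step 3:
                    A           X           E           D
  Initial        3.51       2.997       1.268      0.4314
  Change        0.231       0.231     0.07699      -0.231
  Equil         3.741       3.228       1.345      0.2004
  solve Keq expr → x = -0.07699; check Q = 3.3990e-06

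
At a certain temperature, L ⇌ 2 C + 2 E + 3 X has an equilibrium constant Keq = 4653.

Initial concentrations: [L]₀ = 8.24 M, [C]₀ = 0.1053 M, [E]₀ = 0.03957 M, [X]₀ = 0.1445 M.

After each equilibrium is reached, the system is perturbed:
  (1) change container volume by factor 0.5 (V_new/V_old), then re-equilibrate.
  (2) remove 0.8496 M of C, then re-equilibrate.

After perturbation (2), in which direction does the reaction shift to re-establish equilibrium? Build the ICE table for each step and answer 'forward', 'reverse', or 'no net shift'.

Direction: forward

Q₀ = 6.3572e-09 vs Keq = 4653 ⇒ Q<K, forward
Step 1:
                    L           C           E           X
  I              8.24      0.1053     0.03957      0.1445
  C            -1.791       3.583       3.583       5.374
  E             6.449       3.688       3.622       5.519
  solve Keq expr → x = 1.791; check Q = 4653
Then change container volume by factor 0.5 (V_new/V_old).
Step 2:
                    L           C           E           X
  I              12.9       7.376       7.245       11.04
  C             1.608      -3.215      -3.215      -4.823
  E              14.5       4.161        4.03       6.215
  solve Keq expr → x = -1.608; check Q = 4653
Then remove 0.8496 M of C.
Step 3:
                    L           C           E           X
  I              14.5       3.312        4.03       6.215
  C           -0.1268      0.2537      0.2537      0.3805
  E             14.38       3.565       4.283       6.595
  solve Keq expr → x = 0.1268; check Q = 4653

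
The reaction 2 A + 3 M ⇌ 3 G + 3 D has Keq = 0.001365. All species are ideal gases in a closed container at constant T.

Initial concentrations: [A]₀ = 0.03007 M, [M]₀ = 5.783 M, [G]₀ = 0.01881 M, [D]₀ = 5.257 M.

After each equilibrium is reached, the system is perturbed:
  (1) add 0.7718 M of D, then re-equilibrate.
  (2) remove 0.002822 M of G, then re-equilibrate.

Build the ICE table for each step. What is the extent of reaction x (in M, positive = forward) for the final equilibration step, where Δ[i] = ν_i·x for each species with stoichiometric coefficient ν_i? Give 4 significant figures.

Q₀ = 0.005529 vs Keq = 0.001365 ⇒ Q>K, reverse
Step 1:
                    A           M           G           D
  I           0.03007       5.783     0.01881       5.257
  C          0.003976    0.005964   -0.005964   -0.005964
  E           0.03405       5.789     0.01285       5.251
  solve Keq expr → x = -0.001988; check Q = 0.001365
Then add 0.7718 M of D.
Step 2:
                    A           M           G           D
  I           0.03405       5.789     0.01285       6.023
  C        9.5481e-04    0.001432   -0.001432   -0.001432
  E             0.035        5.79     0.01141       6.021
  solve Keq expr → x = -4.7741e-04; check Q = 0.001365
Then remove 0.002822 M of G.
Step 3:
                    A           M           G           D
  I             0.035        5.79    0.008592       6.021
  C         -0.001636   -0.002454    0.002454    0.002454
  E           0.03336       5.788     0.01105       6.024
  solve Keq expr → x = 8.1809e-04; check Q = 0.001365

x = 8.1809e-04 M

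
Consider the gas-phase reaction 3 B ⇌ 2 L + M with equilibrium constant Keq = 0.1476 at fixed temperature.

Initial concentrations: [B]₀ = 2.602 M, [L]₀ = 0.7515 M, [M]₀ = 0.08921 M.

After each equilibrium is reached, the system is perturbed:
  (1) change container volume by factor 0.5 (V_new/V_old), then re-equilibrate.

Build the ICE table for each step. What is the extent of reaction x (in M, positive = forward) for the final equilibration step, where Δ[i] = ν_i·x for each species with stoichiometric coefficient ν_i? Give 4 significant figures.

x = 0 M

Q₀ = 0.00286 vs Keq = 0.1476 ⇒ Q<K, forward
Step 1:
                  B         L         M
  I           2.602    0.7515   0.08921
  C         -0.9065    0.6043    0.3022
  E           1.696     1.356    0.3914
  solve Keq expr → x = 0.3022; check Q = 0.1476
Then change container volume by factor 0.5 (V_new/V_old).
Step 2:
                  B         L         M
  I           3.391     2.712    0.7827
  C               0         0         0
  E           3.391     2.712    0.7827
  solve Keq expr → x = 0; check Q = 0.1476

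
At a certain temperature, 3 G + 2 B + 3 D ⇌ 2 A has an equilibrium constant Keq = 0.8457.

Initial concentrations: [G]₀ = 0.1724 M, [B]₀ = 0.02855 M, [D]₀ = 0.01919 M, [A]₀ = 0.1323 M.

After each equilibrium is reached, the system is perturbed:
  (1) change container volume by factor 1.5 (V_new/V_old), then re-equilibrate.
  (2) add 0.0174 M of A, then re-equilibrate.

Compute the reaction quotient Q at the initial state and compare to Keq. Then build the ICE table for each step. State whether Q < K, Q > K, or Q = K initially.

Q₀ = 5.9302e+08; Q > K (proceeds reverse)

Q₀ = 5.9302e+08 vs Keq = 0.8457 ⇒ Q>K, reverse
Step 1:
                  G         B         D         A
  init       0.1724   0.02855   0.01919    0.1323
  Δ          0.1937    0.1291    0.1937   -0.1291
  eq         0.3661    0.1577    0.2129  0.003156
  solve Keq expr → x = -0.06457; check Q = 0.8457
Then change container volume by factor 1.5 (V_new/V_old).
Step 2:
                  G         B         D         A
  init       0.2441    0.1051    0.1419  0.002104
  Δ        0.002173  0.001449  0.002173 -0.001449
  eq         0.2463    0.1066    0.1441 6.5522e-04
  solve Keq expr → x = -7.2438e-04; check Q = 0.8457
Then add 0.0174 M of A.
Step 3:
                  G         B         D         A
  init       0.2463    0.1066    0.1441   0.01806
  Δ          0.0254   0.01693    0.0254  -0.01693
  eq         0.2716    0.1235    0.1695  0.001122
  solve Keq expr → x = -0.008466; check Q = 0.8457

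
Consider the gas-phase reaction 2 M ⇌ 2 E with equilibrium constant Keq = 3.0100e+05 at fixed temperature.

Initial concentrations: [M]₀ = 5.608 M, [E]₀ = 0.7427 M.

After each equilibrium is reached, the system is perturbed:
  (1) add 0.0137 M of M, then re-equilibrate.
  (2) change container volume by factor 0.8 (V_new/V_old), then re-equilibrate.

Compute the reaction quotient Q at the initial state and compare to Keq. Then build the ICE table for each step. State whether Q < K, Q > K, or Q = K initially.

Q₀ = 0.01754; Q < K (proceeds forward)

Q₀ = 0.01754 vs Keq = 3.0100e+05 ⇒ Q<K, forward
Step 1:
                  M         E
  Initial     5.608    0.7427
  Change     -5.596     5.596
  Equil     0.01155     6.339
  solve Keq expr → x = 2.798; check Q = 3.0100e+05
Then add 0.0137 M of M.
Step 2:
                  M         E
  Initial   0.02525     6.339
  Change   -0.01368   0.01368
  Equil     0.01158     6.353
  solve Keq expr → x = 0.006838; check Q = 3.0100e+05
Then change container volume by factor 0.8 (V_new/V_old).
Step 3:
                  M         E
  Initial   0.01447     7.941
  Change          0         0
  Equil     0.01447     7.941
  solve Keq expr → x = 0; check Q = 3.0100e+05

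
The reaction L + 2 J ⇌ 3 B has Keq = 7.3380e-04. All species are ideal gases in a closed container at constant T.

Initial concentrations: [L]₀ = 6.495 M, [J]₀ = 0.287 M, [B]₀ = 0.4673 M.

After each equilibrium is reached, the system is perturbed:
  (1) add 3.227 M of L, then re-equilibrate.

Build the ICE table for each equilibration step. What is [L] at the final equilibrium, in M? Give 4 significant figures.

Q₀ = 0.1907 vs Keq = 7.3380e-04 ⇒ Q>K, reverse
Step 1:
                   L          J          B
  init         6.495      0.287     0.4673
  Δ            0.119     0.2381    -0.3571
  eq           6.614     0.5251     0.1102
  solve Keq expr → x = -0.119; check Q = 7.3380e-04
Then add 3.227 M of L.
Step 2:
                   L          J          B
  init         9.841     0.5251     0.1102
  Δ        -0.004694  -0.009389    0.01408
  eq           9.836     0.5157     0.1243
  solve Keq expr → x = 0.004694; check Q = 7.3380e-04

[L]_eq = 9.836 M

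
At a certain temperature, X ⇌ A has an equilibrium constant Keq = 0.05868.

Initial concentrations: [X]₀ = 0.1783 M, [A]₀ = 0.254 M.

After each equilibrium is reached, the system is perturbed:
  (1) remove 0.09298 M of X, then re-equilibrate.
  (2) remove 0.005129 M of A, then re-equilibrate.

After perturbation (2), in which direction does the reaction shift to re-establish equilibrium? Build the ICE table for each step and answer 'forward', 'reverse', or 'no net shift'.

Direction: forward

Q₀ = 1.425 vs Keq = 0.05868 ⇒ Q>K, reverse
Step 1:
                    X           A
  Initial      0.1783       0.254
  Change         0.23       -0.23
  Equil        0.4083     0.02396
  solve Keq expr → x = -0.23; check Q = 0.05868
Then remove 0.09298 M of X.
Step 2:
                    X           A
  Initial      0.3154     0.02396
  Change     0.005154   -0.005154
  Equil        0.3205     0.01881
  solve Keq expr → x = -0.005154; check Q = 0.05868
Then remove 0.005129 M of A.
Step 3:
                    X           A
  Initial      0.3205     0.01368
  Change    -0.004845    0.004845
  Equil        0.3157     0.01852
  solve Keq expr → x = 0.004845; check Q = 0.05868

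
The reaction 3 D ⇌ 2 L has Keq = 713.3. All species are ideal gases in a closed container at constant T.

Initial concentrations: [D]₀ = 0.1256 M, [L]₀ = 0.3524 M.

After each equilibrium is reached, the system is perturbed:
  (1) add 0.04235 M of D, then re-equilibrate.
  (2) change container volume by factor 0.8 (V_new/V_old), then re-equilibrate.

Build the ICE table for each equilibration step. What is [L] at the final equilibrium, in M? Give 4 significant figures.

[L]_eq = 0.5315 M

Q₀ = 62.68 vs Keq = 713.3 ⇒ Q<K, forward
Step 1:
                  D         L
  I          0.1256    0.3524
  C        -0.06526    0.0435
  E         0.06034    0.3959
  solve Keq expr → x = 0.02175; check Q = 713.3
Then add 0.04235 M of D.
Step 2:
                  D         L
  I          0.1027    0.3959
  C        -0.03969   0.02646
  E           0.063    0.4224
  solve Keq expr → x = 0.01323; check Q = 713.3
Then change container volume by factor 0.8 (V_new/V_old).
Step 3:
                  D         L
  I         0.07875     0.528
  C       -0.005318  0.003546
  E         0.07344    0.5315
  solve Keq expr → x = 0.001773; check Q = 713.3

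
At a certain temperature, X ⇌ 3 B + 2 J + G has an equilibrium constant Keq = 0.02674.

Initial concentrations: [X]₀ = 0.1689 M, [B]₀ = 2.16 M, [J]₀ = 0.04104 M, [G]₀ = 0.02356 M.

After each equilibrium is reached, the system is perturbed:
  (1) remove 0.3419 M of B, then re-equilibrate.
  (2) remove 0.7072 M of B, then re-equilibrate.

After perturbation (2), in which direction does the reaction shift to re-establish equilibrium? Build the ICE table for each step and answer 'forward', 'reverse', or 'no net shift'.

Q₀ = 0.002368 vs Keq = 0.02674 ⇒ Q<K, forward
Step 1:
                  X         B         J         G
  Initial    0.1689      2.16   0.04104   0.02356
  Change   -0.02298   0.06895   0.04597   0.02298
  Equil      0.1459     2.229   0.08701   0.04654
  solve Keq expr → x = 0.02298; check Q = 0.02674
Then remove 0.3419 M of B.
Step 2:
                  X         B         J         G
  Initial    0.1459     1.887   0.08701   0.04654
  Change  -0.006697   0.02009   0.01339  0.006697
  Equil      0.1392     1.907    0.1004   0.05324
  solve Keq expr → x = 0.006697; check Q = 0.02674
Then remove 0.7072 M of B.
Step 3:
                  X         B         J         G
  Initial    0.1392       1.2    0.1004   0.05324
  Change   -0.02173   0.06519   0.04346   0.02173
  Equil      0.1175     1.265    0.1439   0.07497
  solve Keq expr → x = 0.02173; check Q = 0.02674

Direction: forward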